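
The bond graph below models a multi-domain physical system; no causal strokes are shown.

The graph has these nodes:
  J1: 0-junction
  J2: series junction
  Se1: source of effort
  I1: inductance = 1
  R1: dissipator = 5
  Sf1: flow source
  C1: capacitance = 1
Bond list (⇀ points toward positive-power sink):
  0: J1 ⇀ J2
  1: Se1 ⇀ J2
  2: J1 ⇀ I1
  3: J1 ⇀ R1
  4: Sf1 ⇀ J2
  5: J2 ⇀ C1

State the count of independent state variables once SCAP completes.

bond 1 →J2  (Se1 fixes effort; stroke away)
bond 4 →Sf1  (Sf1: flow source, stroke at near end)
bond 0 →J2  (J2 flow already set via bond 4)
bond 5 →J2  (1-jn J2 has f-setter on 4)
bond 2 →I1  (prefer integral on I1)
bond 3 →J1  (closing 0-jn rule on J1)

2  (C1, I1 all integral)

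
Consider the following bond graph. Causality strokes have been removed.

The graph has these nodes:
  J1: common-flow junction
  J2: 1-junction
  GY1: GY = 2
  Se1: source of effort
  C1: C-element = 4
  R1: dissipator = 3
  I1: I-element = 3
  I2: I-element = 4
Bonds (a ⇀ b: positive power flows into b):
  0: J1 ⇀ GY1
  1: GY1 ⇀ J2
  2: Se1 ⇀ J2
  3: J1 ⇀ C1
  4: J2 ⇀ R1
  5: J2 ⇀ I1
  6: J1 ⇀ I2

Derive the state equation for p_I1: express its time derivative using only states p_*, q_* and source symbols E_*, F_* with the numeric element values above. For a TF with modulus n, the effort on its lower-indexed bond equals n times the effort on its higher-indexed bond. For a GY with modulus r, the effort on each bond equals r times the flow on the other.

β2 |J2  (Se1 (Se) sets effort on bond)
β3 |J1  (C1 integral (e out))
β5 |I1  (I1 integral (f out))
β1 |J2  (common-f at J2 fixed by 5)
β4 |J2  (1-jn J2 has f-setter on 5)
β0 |J1  (GY1 both-in/both-out from 1)
β6 |I2  (J1: last free bond brings flow in)

dp_I1/dt = E_Se1 - p_I1 + p_I2/2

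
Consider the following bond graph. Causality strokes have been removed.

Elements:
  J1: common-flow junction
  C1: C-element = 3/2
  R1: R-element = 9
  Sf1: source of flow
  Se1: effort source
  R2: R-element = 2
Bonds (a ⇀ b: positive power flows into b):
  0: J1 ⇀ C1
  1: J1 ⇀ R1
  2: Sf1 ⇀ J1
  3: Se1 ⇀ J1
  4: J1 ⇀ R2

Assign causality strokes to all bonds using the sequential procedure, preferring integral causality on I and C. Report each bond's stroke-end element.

β2 →Sf1  (Sf1: flow source, stroke at near end)
β3 →J1  (Se1: effort source, stroke at far end)
β0 →J1  (J1 flow already set via bond 2)
β1 →J1  (1-jn J1 has f-setter on 2)
β4 →J1  (J1 flow already set via bond 2)

#0 |J1
#1 |J1
#2 |Sf1
#3 |J1
#4 |J1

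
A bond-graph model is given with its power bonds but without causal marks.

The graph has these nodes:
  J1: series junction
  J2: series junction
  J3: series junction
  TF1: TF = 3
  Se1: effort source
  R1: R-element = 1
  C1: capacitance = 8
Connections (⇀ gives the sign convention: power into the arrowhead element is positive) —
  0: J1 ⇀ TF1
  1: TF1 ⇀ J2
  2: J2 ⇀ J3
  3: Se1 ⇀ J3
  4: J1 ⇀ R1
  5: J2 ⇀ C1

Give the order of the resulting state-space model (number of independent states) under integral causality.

b3 stroke→J3  (Se1 (Se) sets effort on bond)
b2 stroke→J2  (J3: last free bond brings flow in)
b5 stroke→J2  (C1: C, integral causality)
b1 stroke→TF1  (only one flow-in slot at J2)
b0 stroke→J1  (TF TF1: opposite of bond 1)
b4 stroke→R1  (J1 needs exactly one f-in)

1  (C1 all integral)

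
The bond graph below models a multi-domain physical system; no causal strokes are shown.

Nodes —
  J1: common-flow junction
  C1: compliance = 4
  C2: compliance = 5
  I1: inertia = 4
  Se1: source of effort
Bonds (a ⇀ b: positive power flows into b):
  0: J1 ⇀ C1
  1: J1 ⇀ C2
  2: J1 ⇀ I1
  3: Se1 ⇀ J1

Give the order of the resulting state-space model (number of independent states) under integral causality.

3  (C1, C2, I1 all integral)

b3 |J1  (source Se1 imposes e)
b0 |J1  (C1: C, integral causality)
b1 |J1  (C2: C, integral causality)
b2 |I1  (closing 1-jn rule on J1)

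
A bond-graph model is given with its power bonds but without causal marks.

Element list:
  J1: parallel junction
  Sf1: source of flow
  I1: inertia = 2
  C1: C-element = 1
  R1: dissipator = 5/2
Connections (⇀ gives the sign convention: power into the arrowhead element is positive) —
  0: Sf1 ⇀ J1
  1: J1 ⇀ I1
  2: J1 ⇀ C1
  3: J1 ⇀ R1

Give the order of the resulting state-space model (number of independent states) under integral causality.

#0 |Sf1  (Sf1 (Sf) sets flow on bond)
#1 |I1  (I1 integral (f out))
#2 |J1  (prefer integral on C1)
#3 |R1  (J1 effort already set via bond 2)

2  (C1, I1 all integral)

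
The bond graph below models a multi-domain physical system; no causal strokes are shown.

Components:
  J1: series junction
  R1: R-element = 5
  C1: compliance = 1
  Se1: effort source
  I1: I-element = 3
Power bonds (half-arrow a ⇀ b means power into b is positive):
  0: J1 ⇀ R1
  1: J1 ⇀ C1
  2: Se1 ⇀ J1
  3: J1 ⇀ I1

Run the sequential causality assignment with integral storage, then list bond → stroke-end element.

β2 stroke→J1  (source Se1 imposes e)
β1 stroke→J1  (prefer integral on C1)
β3 stroke→I1  (prefer integral on I1)
β0 stroke→J1  (J1 flow already set via bond 3)

bond 0 stroke at J1
bond 1 stroke at J1
bond 2 stroke at J1
bond 3 stroke at I1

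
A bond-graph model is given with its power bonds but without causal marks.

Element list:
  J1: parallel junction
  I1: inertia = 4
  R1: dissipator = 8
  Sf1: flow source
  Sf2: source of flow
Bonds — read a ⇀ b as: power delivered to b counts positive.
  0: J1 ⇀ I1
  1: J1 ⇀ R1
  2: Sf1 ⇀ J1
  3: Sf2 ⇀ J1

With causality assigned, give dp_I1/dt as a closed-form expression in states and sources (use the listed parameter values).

dp_I1/dt = 8*F_Sf1 + 8*F_Sf2 - 2*p_I1

bond 2 stroke at Sf1  (Sf1: flow source, stroke at near end)
bond 3 stroke at Sf2  (source Sf2 imposes f)
bond 0 stroke at I1  (I1 outputs flow p/I1)
bond 1 stroke at J1  (J1 needs exactly one e-in)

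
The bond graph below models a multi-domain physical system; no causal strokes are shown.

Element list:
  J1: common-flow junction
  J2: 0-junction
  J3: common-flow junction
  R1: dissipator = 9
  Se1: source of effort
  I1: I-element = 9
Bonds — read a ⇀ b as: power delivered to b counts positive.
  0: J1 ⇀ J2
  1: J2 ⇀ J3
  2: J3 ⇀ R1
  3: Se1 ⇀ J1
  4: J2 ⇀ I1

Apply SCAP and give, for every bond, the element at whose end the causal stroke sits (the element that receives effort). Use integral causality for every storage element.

bond 0 stroke at J2
bond 1 stroke at J3
bond 2 stroke at R1
bond 3 stroke at J1
bond 4 stroke at I1

bond 3 →J1  (Se1 fixes effort; stroke away)
bond 0 →J2  (J1: last free bond brings flow in)
bond 1 →J3  (0-jn J2 has e-setter on 0)
bond 4 →I1  (0-jn J2 has e-setter on 0)
bond 2 →R1  (J3: last free bond brings flow in)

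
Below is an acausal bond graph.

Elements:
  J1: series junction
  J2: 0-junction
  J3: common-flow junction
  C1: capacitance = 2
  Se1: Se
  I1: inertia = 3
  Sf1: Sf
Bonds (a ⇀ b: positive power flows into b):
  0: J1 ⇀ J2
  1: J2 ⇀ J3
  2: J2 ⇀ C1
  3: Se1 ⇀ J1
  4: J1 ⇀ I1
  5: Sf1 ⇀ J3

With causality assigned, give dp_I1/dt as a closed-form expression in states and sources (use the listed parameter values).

dp_I1/dt = E_Se1 - q_C1/2

bond 3 stroke at J1  (Se1 (Se) sets effort on bond)
bond 5 stroke at Sf1  (Sf1: flow source, stroke at near end)
bond 1 stroke at J3  (J3: bond 5 brought flow, rest push out)
bond 2 stroke at J2  (prefer integral on C1)
bond 0 stroke at J1  (J2 effort already set via bond 2)
bond 4 stroke at I1  (closing 1-jn rule on J1)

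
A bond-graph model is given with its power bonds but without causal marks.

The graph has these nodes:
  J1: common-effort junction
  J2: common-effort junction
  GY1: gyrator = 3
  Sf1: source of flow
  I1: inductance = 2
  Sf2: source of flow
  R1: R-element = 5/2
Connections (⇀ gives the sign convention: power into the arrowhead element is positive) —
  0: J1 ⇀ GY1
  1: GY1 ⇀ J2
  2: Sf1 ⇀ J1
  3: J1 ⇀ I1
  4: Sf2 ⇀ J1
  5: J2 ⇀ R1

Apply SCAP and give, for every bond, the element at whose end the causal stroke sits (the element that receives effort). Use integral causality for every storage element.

bond 0 |J1
bond 1 |J2
bond 2 |Sf1
bond 3 |I1
bond 4 |Sf2
bond 5 |R1

b2 |Sf1  (Sf1 fixes flow; stroke at Sf1)
b4 |Sf2  (source Sf2 imposes f)
b3 |I1  (I1 outputs flow p/I1)
b0 |J1  (only one effort-in slot at J1)
b1 |J2  (GY1 both-in/both-out from 0)
b5 |R1  (J2: bond 1 brought effort, rest push out)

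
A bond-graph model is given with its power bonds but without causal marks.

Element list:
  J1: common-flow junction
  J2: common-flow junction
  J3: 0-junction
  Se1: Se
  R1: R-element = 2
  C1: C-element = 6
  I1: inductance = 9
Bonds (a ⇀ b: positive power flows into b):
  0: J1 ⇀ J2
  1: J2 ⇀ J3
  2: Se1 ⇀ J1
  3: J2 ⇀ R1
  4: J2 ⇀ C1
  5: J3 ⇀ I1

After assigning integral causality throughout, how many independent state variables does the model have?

b2 |J1  (source Se1 imposes e)
b0 |J2  (only one flow-in slot at J1)
b4 |J2  (prefer integral on C1)
b5 |I1  (I1: I, integral causality)
b1 |J3  (J3: last free bond brings effort in)
b3 |J2  (J2 flow already set via bond 1)

2  (C1, I1 all integral)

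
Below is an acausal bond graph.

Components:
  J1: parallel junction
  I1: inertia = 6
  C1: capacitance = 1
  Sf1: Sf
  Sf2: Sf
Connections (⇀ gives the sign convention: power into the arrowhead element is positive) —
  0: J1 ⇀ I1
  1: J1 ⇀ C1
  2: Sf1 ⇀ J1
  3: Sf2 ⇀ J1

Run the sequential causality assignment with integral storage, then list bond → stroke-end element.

#0 stroke at I1
#1 stroke at J1
#2 stroke at Sf1
#3 stroke at Sf2

#2 stroke at Sf1  (Sf1: flow source, stroke at near end)
#3 stroke at Sf2  (Sf2: flow source, stroke at near end)
#0 stroke at I1  (I1 integral (f out))
#1 stroke at J1  (only one effort-in slot at J1)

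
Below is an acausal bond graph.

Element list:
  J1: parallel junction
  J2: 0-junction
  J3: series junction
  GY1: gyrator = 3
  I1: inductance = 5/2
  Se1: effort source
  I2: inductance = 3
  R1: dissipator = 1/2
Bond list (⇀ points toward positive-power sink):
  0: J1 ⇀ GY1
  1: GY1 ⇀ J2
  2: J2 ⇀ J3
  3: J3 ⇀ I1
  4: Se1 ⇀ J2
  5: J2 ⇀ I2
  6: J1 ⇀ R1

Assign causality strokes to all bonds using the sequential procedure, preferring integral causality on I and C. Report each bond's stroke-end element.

b4 |J2  (Se1 fixes effort; stroke away)
b1 |GY1  (J2: bond 4 brought effort, rest push out)
b2 |J3  (J2 effort already set via bond 4)
b5 |I2  (0-jn J2 has e-setter on 4)
b3 |I1  (J3 needs exactly one f-in)
b0 |GY1  (GY1: gyrator matches bond 1)
b6 |J1  (J1 needs exactly one e-in)

#0 stroke→GY1
#1 stroke→GY1
#2 stroke→J3
#3 stroke→I1
#4 stroke→J2
#5 stroke→I2
#6 stroke→J1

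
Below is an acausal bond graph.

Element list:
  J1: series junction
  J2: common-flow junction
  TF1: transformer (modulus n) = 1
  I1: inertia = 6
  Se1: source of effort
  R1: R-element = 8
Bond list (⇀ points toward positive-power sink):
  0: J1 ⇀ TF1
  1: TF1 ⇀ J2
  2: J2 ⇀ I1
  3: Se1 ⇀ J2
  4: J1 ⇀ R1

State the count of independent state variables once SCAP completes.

#3 →J2  (Se1: effort source, stroke at far end)
#2 →I1  (prefer integral on I1)
#1 →J2  (common-f at J2 fixed by 2)
#0 →TF1  (TF1 one-in-one-out from 1)
#4 →J1  (common-f at J1 fixed by 0)

1  (I1 all integral)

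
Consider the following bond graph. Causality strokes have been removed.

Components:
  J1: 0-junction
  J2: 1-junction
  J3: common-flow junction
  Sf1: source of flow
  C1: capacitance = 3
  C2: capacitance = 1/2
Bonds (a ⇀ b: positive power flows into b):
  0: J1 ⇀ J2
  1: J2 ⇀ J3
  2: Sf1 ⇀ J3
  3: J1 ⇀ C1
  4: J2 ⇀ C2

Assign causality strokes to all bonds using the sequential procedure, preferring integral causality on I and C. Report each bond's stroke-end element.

bond 0 stroke at J2
bond 1 stroke at J3
bond 2 stroke at Sf1
bond 3 stroke at J1
bond 4 stroke at J2

bond 2 →Sf1  (Sf1: flow source, stroke at near end)
bond 1 →J3  (common-f at J3 fixed by 2)
bond 0 →J2  (J2: bond 1 brought flow, rest push out)
bond 4 →J2  (common-f at J2 fixed by 1)
bond 3 →J1  (J1: last free bond brings effort in)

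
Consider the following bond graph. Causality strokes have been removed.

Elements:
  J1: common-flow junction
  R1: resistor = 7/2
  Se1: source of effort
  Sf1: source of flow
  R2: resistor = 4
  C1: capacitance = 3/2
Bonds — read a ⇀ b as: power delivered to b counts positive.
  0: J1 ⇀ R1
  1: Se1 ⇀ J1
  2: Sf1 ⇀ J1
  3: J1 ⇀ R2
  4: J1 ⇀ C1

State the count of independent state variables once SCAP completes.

#1 |J1  (source Se1 imposes e)
#2 |Sf1  (source Sf1 imposes f)
#0 |J1  (J1 flow already set via bond 2)
#3 |J1  (common-f at J1 fixed by 2)
#4 |J1  (J1 flow already set via bond 2)

1  (C1 all integral)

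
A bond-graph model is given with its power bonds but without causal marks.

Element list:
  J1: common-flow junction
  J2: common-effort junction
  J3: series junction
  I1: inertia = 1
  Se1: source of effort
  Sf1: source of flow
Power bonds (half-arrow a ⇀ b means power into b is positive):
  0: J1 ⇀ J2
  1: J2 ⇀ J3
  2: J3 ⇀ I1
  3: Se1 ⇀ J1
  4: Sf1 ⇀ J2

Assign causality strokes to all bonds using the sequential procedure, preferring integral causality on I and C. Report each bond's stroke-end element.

bond 0 |J2
bond 1 |J3
bond 2 |I1
bond 3 |J1
bond 4 |Sf1

bond 3 |J1  (Se1 (Se) sets effort on bond)
bond 4 |Sf1  (Sf1 fixes flow; stroke at Sf1)
bond 0 |J2  (only one flow-in slot at J1)
bond 1 |J3  (J2 effort already set via bond 0)
bond 2 |I1  (only one flow-in slot at J3)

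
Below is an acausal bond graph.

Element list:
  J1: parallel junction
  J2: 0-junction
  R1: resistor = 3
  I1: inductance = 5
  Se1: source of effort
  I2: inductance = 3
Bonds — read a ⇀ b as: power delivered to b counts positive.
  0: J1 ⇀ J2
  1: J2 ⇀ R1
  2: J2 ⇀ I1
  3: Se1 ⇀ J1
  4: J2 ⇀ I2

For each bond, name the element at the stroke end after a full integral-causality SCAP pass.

b3 →J1  (Se1 (Se) sets effort on bond)
b0 →J2  (J1 effort already set via bond 3)
b1 →R1  (0-jn J2 has e-setter on 0)
b2 →I1  (J2: bond 0 brought effort, rest push out)
b4 →I2  (J2: bond 0 brought effort, rest push out)

bond 0 →J2
bond 1 →R1
bond 2 →I1
bond 3 →J1
bond 4 →I2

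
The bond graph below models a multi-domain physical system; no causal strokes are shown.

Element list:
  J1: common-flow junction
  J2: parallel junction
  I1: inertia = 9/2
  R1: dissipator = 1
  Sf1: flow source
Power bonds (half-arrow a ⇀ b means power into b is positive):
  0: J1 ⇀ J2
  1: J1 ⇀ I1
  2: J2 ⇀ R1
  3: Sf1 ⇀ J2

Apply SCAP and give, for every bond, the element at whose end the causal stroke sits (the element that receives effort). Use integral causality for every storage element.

β0 →J1
β1 →I1
β2 →J2
β3 →Sf1

bond 3 |Sf1  (Sf1 (Sf) sets flow on bond)
bond 1 |I1  (I1 integral (f out))
bond 0 |J1  (J1: bond 1 brought flow, rest push out)
bond 2 |J2  (J2 needs exactly one e-in)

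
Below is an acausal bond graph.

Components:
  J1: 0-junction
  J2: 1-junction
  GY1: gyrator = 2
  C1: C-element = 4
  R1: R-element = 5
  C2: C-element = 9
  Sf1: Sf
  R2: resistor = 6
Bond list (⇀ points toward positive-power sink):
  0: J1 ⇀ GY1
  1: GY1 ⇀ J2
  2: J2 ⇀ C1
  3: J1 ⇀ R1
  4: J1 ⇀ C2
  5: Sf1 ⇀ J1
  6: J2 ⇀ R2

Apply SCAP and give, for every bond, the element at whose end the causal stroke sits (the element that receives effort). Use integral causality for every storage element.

β0 |GY1
β1 |GY1
β2 |J2
β3 |R1
β4 |J1
β5 |Sf1
β6 |J2

#5 →Sf1  (Sf1: flow source, stroke at near end)
#2 →J2  (prefer integral on C1)
#4 →J1  (C2: C, integral causality)
#0 →GY1  (0-jn J1 has e-setter on 4)
#3 →R1  (0-jn J1 has e-setter on 4)
#1 →GY1  (through GY1, causality inverts; strokes same side of GY1)
#6 →J2  (1-jn J2 has f-setter on 1)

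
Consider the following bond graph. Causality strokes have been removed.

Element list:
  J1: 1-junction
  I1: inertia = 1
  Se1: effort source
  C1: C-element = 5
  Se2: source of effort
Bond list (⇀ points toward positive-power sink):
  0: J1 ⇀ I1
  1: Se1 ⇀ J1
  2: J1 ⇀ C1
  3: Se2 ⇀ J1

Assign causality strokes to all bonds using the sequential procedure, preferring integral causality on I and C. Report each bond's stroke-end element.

#0 stroke→I1
#1 stroke→J1
#2 stroke→J1
#3 stroke→J1

#1 stroke at J1  (Se1 fixes effort; stroke away)
#3 stroke at J1  (Se2 (Se) sets effort on bond)
#0 stroke at I1  (I1 integral (f out))
#2 stroke at J1  (1-jn J1 has f-setter on 0)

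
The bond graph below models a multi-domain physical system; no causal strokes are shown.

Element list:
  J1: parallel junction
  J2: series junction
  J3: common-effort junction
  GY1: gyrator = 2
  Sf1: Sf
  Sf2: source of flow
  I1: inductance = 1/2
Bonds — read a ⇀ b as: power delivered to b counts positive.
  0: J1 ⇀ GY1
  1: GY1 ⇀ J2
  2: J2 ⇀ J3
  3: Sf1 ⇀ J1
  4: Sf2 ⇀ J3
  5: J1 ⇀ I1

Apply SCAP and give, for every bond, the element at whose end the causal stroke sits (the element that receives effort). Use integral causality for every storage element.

b3 stroke→Sf1  (Sf1 (Sf) sets flow on bond)
b4 stroke→Sf2  (Sf2 (Sf) sets flow on bond)
b2 stroke→J3  (closing 0-jn rule on J3)
b1 stroke→J2  (J2 flow already set via bond 2)
b0 stroke→J1  (GY1 both-in/both-out from 1)
b5 stroke→I1  (J1: bond 0 brought effort, rest push out)

b0 stroke→J1
b1 stroke→J2
b2 stroke→J3
b3 stroke→Sf1
b4 stroke→Sf2
b5 stroke→I1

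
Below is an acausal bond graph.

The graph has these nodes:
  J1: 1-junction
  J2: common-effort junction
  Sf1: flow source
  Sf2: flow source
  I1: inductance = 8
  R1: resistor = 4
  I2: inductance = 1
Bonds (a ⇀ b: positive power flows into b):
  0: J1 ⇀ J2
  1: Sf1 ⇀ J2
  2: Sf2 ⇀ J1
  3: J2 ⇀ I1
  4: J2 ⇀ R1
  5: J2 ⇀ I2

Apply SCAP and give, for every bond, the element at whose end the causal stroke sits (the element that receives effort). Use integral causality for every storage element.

β1 |Sf1  (source Sf1 imposes f)
β2 |Sf2  (source Sf2 imposes f)
β0 |J1  (1-jn J1 has f-setter on 2)
β3 |I1  (I1: I, integral causality)
β5 |I2  (I2 integral (f out))
β4 |J2  (only one effort-in slot at J2)

b0 →J1
b1 →Sf1
b2 →Sf2
b3 →I1
b4 →J2
b5 →I2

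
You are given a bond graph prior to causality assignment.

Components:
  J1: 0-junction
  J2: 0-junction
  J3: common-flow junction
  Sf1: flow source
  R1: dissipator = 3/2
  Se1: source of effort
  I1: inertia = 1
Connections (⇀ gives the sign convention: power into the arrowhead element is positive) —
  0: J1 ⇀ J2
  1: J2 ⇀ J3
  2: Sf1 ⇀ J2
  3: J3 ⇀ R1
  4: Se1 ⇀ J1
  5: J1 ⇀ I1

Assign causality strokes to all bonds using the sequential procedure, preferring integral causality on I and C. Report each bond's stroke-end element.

b2 →Sf1  (Sf1 fixes flow; stroke at Sf1)
b4 →J1  (Se1 (Se) sets effort on bond)
b0 →J2  (0-jn J1 has e-setter on 4)
b5 →I1  (J1: bond 4 brought effort, rest push out)
b1 →J3  (J2 effort already set via bond 0)
b3 →R1  (only one flow-in slot at J3)

b0 stroke at J2
b1 stroke at J3
b2 stroke at Sf1
b3 stroke at R1
b4 stroke at J1
b5 stroke at I1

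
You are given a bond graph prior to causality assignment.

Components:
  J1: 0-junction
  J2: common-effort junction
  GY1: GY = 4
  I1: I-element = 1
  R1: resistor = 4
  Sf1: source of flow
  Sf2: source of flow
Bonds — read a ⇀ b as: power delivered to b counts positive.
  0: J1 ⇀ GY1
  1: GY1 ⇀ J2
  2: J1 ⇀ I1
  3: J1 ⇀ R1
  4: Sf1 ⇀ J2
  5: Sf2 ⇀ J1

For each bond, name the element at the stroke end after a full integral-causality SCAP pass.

bond 0 stroke→J1
bond 1 stroke→J2
bond 2 stroke→I1
bond 3 stroke→R1
bond 4 stroke→Sf1
bond 5 stroke→Sf2

β4 →Sf1  (Sf1 (Sf) sets flow on bond)
β5 →Sf2  (Sf2: flow source, stroke at near end)
β1 →J2  (J2 needs exactly one e-in)
β0 →J1  (GY1: gyrator matches bond 1)
β2 →I1  (J1 effort already set via bond 0)
β3 →R1  (J1: bond 0 brought effort, rest push out)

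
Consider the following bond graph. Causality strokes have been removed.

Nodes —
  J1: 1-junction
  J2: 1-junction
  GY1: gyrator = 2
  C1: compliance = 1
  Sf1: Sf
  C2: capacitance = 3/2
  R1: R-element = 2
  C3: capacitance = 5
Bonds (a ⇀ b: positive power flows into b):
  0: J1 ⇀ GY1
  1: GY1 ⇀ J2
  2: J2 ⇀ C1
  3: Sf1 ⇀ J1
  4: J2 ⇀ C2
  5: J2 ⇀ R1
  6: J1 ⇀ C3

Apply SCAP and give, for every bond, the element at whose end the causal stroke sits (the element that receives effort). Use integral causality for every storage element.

β3 →Sf1  (Sf1: flow source, stroke at near end)
β0 →J1  (common-f at J1 fixed by 3)
β6 →J1  (common-f at J1 fixed by 3)
β1 →J2  (GY1: gyrator matches bond 0)
β2 →J2  (prefer integral on C1)
β4 →J2  (C2: C, integral causality)
β5 →R1  (closing 1-jn rule on J2)

β0 →J1
β1 →J2
β2 →J2
β3 →Sf1
β4 →J2
β5 →R1
β6 →J1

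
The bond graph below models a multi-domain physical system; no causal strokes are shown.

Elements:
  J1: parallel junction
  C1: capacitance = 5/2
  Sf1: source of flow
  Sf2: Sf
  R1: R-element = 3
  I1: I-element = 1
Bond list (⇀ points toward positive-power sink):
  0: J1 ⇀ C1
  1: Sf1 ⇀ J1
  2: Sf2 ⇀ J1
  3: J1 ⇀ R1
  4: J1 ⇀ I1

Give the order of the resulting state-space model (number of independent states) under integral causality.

β1 |Sf1  (Sf1: flow source, stroke at near end)
β2 |Sf2  (source Sf2 imposes f)
β0 |J1  (C1: C, integral causality)
β3 |R1  (J1 effort already set via bond 0)
β4 |I1  (common-e at J1 fixed by 0)

2  (C1, I1 all integral)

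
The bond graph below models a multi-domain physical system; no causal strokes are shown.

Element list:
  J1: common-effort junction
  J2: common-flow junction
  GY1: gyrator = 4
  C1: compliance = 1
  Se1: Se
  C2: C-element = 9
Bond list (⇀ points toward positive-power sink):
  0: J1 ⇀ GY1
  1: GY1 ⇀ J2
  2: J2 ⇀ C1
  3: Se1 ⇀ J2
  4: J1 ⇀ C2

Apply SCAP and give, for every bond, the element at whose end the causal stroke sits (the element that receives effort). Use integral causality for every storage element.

b0 →GY1
b1 →GY1
b2 →J2
b3 →J2
b4 →J1

β3 stroke at J2  (Se1: effort source, stroke at far end)
β2 stroke at J2  (prefer integral on C1)
β1 stroke at GY1  (only one flow-in slot at J2)
β0 stroke at GY1  (GY1 both-in/both-out from 1)
β4 stroke at J1  (J1: last free bond brings effort in)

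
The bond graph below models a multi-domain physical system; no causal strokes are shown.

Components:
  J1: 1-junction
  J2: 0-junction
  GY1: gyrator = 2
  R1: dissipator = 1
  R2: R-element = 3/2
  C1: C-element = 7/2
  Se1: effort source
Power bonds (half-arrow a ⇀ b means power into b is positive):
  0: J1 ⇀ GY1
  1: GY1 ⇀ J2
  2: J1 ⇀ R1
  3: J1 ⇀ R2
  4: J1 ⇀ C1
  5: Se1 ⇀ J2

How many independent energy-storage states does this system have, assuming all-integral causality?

#5 |J2  (Se1 fixes effort; stroke away)
#1 |GY1  (J2: bond 5 brought effort, rest push out)
#0 |GY1  (GY1: gyrator matches bond 1)
#2 |J1  (common-f at J1 fixed by 0)
#3 |J1  (1-jn J1 has f-setter on 0)
#4 |J1  (1-jn J1 has f-setter on 0)

1  (C1 all integral)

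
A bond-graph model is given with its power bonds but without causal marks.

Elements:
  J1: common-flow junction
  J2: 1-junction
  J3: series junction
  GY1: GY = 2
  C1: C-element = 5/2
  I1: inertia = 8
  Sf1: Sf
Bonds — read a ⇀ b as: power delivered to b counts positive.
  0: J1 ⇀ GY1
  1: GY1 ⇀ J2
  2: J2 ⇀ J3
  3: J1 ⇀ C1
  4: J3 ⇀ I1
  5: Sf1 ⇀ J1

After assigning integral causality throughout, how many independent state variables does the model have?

b5 stroke at Sf1  (Sf1 fixes flow; stroke at Sf1)
b0 stroke at J1  (common-f at J1 fixed by 5)
b3 stroke at J1  (common-f at J1 fixed by 5)
b1 stroke at J2  (GY1: gyrator matches bond 0)
b2 stroke at J3  (J2: last free bond brings flow in)
b4 stroke at I1  (J3 needs exactly one f-in)

2  (C1, I1 all integral)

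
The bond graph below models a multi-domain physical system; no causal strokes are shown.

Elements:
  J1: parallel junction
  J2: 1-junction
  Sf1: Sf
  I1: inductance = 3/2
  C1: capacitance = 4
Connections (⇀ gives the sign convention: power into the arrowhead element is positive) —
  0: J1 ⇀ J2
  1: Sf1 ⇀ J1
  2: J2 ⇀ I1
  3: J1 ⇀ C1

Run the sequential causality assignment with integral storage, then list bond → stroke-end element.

#0 |J2
#1 |Sf1
#2 |I1
#3 |J1

β1 |Sf1  (Sf1: flow source, stroke at near end)
β2 |I1  (I1 integral (f out))
β0 |J2  (1-jn J2 has f-setter on 2)
β3 |J1  (closing 0-jn rule on J1)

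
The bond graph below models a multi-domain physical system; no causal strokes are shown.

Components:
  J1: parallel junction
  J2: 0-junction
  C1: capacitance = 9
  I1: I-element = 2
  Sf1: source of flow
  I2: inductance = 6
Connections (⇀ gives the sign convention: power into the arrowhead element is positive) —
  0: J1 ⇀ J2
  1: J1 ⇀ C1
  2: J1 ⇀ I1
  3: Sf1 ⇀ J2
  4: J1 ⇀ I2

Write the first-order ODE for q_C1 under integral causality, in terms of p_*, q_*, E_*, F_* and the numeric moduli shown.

dq_C1/dt = F_Sf1 - p_I1/2 - p_I2/6

bond 3 |Sf1  (source Sf1 imposes f)
bond 0 |J2  (only one effort-in slot at J2)
bond 1 |J1  (C1: C, integral causality)
bond 2 |I1  (J1 effort already set via bond 1)
bond 4 |I2  (common-e at J1 fixed by 1)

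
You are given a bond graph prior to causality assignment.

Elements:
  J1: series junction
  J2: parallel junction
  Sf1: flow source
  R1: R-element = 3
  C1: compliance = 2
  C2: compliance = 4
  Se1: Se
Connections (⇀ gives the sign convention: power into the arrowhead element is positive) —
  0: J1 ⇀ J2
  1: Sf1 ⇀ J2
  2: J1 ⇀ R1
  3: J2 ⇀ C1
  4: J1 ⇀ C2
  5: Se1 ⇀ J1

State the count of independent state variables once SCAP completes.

bond 1 |Sf1  (Sf1 fixes flow; stroke at Sf1)
bond 5 |J1  (Se1 (Se) sets effort on bond)
bond 3 |J2  (C1 outputs effort q/C1)
bond 0 |J1  (0-jn J2 has e-setter on 3)
bond 4 |J1  (prefer integral on C2)
bond 2 |R1  (only one flow-in slot at J1)

2  (C1, C2 all integral)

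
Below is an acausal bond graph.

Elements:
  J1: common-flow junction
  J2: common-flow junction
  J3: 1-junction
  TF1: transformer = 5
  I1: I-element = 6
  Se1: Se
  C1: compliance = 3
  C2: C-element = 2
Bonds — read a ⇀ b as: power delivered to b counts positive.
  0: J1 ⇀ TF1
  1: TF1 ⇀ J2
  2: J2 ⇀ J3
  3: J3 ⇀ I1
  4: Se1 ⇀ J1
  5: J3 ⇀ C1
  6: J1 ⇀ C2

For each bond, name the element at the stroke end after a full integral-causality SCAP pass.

b0 stroke at TF1
b1 stroke at J2
b2 stroke at J3
b3 stroke at I1
b4 stroke at J1
b5 stroke at J3
b6 stroke at J1

#4 stroke→J1  (Se1: effort source, stroke at far end)
#3 stroke→I1  (I1 outputs flow p/I1)
#2 stroke→J3  (1-jn J3 has f-setter on 3)
#5 stroke→J3  (1-jn J3 has f-setter on 3)
#1 stroke→J2  (J2: bond 2 brought flow, rest push out)
#0 stroke→TF1  (through TF1, causality passes straight; one stroke at TF1)
#6 stroke→J1  (J1 flow already set via bond 0)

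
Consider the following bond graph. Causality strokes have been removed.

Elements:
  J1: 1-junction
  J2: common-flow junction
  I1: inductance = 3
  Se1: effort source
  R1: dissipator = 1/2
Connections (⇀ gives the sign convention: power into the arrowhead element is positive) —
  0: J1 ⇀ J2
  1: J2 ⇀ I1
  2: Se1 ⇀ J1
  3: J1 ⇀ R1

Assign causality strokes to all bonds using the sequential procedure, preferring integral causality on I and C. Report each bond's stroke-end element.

b2 stroke at J1  (Se1 (Se) sets effort on bond)
b1 stroke at I1  (I1 outputs flow p/I1)
b0 stroke at J2  (1-jn J2 has f-setter on 1)
b3 stroke at J1  (1-jn J1 has f-setter on 0)

bond 0 stroke→J2
bond 1 stroke→I1
bond 2 stroke→J1
bond 3 stroke→J1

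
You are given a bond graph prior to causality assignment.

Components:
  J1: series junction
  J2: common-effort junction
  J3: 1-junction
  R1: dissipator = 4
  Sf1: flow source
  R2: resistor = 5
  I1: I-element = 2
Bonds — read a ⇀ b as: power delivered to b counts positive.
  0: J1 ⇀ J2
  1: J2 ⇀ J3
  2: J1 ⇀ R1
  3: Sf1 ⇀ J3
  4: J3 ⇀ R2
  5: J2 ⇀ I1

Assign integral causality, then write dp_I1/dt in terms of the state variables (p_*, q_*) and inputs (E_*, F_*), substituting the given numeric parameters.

β3 →Sf1  (Sf1: flow source, stroke at near end)
β1 →J3  (common-f at J3 fixed by 3)
β4 →J3  (J3: bond 3 brought flow, rest push out)
β5 →I1  (prefer integral on I1)
β0 →J2  (closing 0-jn rule on J2)
β2 →J1  (common-f at J1 fixed by 0)

dp_I1/dt = -4*F_Sf1 - 2*p_I1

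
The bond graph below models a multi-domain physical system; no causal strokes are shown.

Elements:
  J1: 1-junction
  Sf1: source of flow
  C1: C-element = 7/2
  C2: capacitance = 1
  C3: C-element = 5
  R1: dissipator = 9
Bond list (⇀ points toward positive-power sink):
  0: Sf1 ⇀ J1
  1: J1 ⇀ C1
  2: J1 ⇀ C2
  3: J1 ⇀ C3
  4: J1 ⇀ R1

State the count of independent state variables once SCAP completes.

3  (C1, C2, C3 all integral)

b0 →Sf1  (Sf1 fixes flow; stroke at Sf1)
b1 →J1  (1-jn J1 has f-setter on 0)
b2 →J1  (J1 flow already set via bond 0)
b3 →J1  (J1 flow already set via bond 0)
b4 →J1  (common-f at J1 fixed by 0)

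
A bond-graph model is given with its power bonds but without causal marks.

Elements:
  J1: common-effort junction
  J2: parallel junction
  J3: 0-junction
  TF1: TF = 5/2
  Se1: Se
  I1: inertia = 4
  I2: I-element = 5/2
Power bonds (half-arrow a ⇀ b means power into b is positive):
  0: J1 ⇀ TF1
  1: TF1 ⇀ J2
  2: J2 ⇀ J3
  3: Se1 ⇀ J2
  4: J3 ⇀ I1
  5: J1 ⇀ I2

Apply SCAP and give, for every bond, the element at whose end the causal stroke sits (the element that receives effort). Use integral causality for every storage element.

#3 stroke→J2  (Se1 fixes effort; stroke away)
#1 stroke→TF1  (0-jn J2 has e-setter on 3)
#2 stroke→J3  (common-e at J2 fixed by 3)
#4 stroke→I1  (J3: bond 2 brought effort, rest push out)
#0 stroke→J1  (through TF1, causality passes straight; one stroke at TF1)
#5 stroke→I2  (0-jn J1 has e-setter on 0)

#0 stroke at J1
#1 stroke at TF1
#2 stroke at J3
#3 stroke at J2
#4 stroke at I1
#5 stroke at I2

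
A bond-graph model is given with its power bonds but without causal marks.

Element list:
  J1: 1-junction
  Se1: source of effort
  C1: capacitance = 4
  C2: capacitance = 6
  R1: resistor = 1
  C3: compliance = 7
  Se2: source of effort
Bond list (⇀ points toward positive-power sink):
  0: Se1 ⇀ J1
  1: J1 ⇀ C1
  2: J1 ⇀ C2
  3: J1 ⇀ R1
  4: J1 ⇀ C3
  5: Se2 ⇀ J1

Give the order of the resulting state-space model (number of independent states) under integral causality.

3  (C1, C2, C3 all integral)

b0 →J1  (Se1: effort source, stroke at far end)
b5 →J1  (Se2: effort source, stroke at far end)
b1 →J1  (C1: C, integral causality)
b2 →J1  (C2 integral (e out))
b4 →J1  (C3 integral (e out))
b3 →R1  (only one flow-in slot at J1)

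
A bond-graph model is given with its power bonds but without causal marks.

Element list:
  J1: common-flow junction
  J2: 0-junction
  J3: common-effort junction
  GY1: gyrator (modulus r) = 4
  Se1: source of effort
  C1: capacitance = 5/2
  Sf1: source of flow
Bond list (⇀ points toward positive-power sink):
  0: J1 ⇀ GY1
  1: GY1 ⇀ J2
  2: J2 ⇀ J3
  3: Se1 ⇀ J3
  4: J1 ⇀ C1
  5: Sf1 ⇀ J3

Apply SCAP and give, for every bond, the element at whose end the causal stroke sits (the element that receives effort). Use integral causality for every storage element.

bond 0 →GY1
bond 1 →GY1
bond 2 →J2
bond 3 →J3
bond 4 →J1
bond 5 →Sf1

bond 3 →J3  (Se1 fixes effort; stroke away)
bond 5 →Sf1  (Sf1 fixes flow; stroke at Sf1)
bond 2 →J2  (common-e at J3 fixed by 3)
bond 1 →GY1  (0-jn J2 has e-setter on 2)
bond 0 →GY1  (GY1: gyrator matches bond 1)
bond 4 →J1  (1-jn J1 has f-setter on 0)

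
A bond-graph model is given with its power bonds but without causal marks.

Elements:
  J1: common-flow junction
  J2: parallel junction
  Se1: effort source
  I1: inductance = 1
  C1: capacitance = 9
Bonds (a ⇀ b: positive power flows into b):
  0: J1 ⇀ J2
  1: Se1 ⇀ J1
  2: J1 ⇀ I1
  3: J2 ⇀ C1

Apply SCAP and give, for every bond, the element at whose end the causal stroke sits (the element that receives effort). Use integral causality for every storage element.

#1 →J1  (Se1 fixes effort; stroke away)
#2 →I1  (I1 integral (f out))
#0 →J1  (1-jn J1 has f-setter on 2)
#3 →J2  (J2 needs exactly one e-in)

bond 0 |J1
bond 1 |J1
bond 2 |I1
bond 3 |J2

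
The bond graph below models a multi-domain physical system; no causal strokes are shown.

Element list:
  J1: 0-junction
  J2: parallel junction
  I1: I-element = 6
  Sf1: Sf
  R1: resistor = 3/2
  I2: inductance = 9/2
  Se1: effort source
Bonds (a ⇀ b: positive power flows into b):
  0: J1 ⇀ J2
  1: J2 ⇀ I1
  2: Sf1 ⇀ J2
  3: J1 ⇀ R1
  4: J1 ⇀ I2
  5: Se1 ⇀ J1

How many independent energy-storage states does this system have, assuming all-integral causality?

bond 2 →Sf1  (Sf1 (Sf) sets flow on bond)
bond 5 →J1  (source Se1 imposes e)
bond 0 →J2  (J1: bond 5 brought effort, rest push out)
bond 3 →R1  (J1 effort already set via bond 5)
bond 4 →I2  (0-jn J1 has e-setter on 5)
bond 1 →I1  (common-e at J2 fixed by 0)

2  (I1, I2 all integral)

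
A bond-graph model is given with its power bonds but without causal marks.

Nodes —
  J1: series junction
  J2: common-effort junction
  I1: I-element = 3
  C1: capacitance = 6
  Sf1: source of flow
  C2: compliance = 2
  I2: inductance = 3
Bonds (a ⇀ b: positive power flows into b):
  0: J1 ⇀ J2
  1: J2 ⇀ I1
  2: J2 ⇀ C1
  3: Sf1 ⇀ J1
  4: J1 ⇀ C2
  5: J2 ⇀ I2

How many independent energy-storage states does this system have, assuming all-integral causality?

4  (C1, C2, I1, I2 all integral)

bond 3 stroke at Sf1  (Sf1 (Sf) sets flow on bond)
bond 0 stroke at J1  (1-jn J1 has f-setter on 3)
bond 4 stroke at J1  (J1 flow already set via bond 3)
bond 1 stroke at I1  (I1: I, integral causality)
bond 2 stroke at J2  (C1: C, integral causality)
bond 5 stroke at I2  (0-jn J2 has e-setter on 2)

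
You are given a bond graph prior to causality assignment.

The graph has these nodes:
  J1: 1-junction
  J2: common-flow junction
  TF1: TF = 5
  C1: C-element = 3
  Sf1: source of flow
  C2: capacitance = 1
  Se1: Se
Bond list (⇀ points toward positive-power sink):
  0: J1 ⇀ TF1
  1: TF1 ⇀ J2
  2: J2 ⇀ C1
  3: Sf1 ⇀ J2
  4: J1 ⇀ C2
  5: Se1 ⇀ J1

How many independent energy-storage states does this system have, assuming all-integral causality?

2  (C1, C2 all integral)

b3 stroke→Sf1  (Sf1 (Sf) sets flow on bond)
b5 stroke→J1  (Se1: effort source, stroke at far end)
b1 stroke→J2  (J2 flow already set via bond 3)
b2 stroke→J2  (J2 flow already set via bond 3)
b0 stroke→TF1  (TF1 one-in-one-out from 1)
b4 stroke→J1  (1-jn J1 has f-setter on 0)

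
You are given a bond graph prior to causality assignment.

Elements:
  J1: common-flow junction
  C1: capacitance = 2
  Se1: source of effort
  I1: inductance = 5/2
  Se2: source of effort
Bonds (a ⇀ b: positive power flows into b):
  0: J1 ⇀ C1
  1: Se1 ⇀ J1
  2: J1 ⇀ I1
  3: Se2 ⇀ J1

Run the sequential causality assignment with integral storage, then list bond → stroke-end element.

β1 stroke at J1  (source Se1 imposes e)
β3 stroke at J1  (Se2: effort source, stroke at far end)
β0 stroke at J1  (C1: C, integral causality)
β2 stroke at I1  (closing 1-jn rule on J1)

bond 0 stroke→J1
bond 1 stroke→J1
bond 2 stroke→I1
bond 3 stroke→J1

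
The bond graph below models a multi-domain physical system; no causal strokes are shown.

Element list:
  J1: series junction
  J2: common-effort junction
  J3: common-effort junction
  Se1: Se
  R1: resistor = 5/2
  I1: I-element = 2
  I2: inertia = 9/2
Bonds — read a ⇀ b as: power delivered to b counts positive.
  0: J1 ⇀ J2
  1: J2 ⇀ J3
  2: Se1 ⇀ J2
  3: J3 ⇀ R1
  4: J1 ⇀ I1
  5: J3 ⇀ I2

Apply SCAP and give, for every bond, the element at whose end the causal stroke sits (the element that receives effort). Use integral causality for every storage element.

bond 2 |J2  (source Se1 imposes e)
bond 0 |J1  (common-e at J2 fixed by 2)
bond 1 |J3  (0-jn J2 has e-setter on 2)
bond 3 |R1  (J3 effort already set via bond 1)
bond 5 |I2  (common-e at J3 fixed by 1)
bond 4 |I1  (closing 1-jn rule on J1)

b0 stroke→J1
b1 stroke→J3
b2 stroke→J2
b3 stroke→R1
b4 stroke→I1
b5 stroke→I2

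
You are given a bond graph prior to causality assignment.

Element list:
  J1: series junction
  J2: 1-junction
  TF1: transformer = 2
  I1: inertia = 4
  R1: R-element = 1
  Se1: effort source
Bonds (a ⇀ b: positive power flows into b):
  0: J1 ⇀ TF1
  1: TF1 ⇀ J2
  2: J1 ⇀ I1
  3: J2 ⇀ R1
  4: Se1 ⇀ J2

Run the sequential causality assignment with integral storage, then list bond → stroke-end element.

β0 stroke→J1
β1 stroke→TF1
β2 stroke→I1
β3 stroke→J2
β4 stroke→J2

#4 stroke→J2  (Se1 (Se) sets effort on bond)
#2 stroke→I1  (I1 integral (f out))
#0 stroke→J1  (common-f at J1 fixed by 2)
#1 stroke→TF1  (TF1: transformer flips bond 0)
#3 stroke→J2  (J2 flow already set via bond 1)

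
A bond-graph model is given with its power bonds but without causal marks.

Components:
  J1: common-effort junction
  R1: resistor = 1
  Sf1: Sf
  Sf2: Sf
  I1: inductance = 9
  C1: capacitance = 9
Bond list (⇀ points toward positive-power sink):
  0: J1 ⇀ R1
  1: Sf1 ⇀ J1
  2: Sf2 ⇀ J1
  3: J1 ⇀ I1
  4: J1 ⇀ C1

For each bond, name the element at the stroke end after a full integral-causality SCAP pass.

#0 |R1
#1 |Sf1
#2 |Sf2
#3 |I1
#4 |J1

b1 |Sf1  (Sf1 fixes flow; stroke at Sf1)
b2 |Sf2  (Sf2: flow source, stroke at near end)
b3 |I1  (prefer integral on I1)
b4 |J1  (C1 integral (e out))
b0 |R1  (common-e at J1 fixed by 4)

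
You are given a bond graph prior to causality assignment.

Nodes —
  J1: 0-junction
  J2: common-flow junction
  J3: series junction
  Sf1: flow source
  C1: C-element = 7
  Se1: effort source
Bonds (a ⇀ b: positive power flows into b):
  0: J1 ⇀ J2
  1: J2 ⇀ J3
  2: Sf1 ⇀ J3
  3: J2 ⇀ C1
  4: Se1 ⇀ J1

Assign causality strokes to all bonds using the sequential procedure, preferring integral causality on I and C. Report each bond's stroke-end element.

#2 |Sf1  (source Sf1 imposes f)
#4 |J1  (source Se1 imposes e)
#0 |J2  (J1: bond 4 brought effort, rest push out)
#1 |J3  (1-jn J3 has f-setter on 2)
#3 |J2  (J2: bond 1 brought flow, rest push out)

bond 0 stroke at J2
bond 1 stroke at J3
bond 2 stroke at Sf1
bond 3 stroke at J2
bond 4 stroke at J1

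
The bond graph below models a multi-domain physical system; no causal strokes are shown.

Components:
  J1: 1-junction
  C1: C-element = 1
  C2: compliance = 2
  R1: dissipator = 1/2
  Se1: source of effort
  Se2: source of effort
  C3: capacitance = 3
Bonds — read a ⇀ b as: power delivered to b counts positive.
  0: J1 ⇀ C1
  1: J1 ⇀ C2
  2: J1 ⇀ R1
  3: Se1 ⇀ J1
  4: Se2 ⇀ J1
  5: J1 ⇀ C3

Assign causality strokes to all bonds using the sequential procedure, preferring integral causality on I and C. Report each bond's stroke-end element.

#3 stroke→J1  (Se1 (Se) sets effort on bond)
#4 stroke→J1  (source Se2 imposes e)
#0 stroke→J1  (C1 integral (e out))
#1 stroke→J1  (C2 outputs effort q/C2)
#5 stroke→J1  (C3 integral (e out))
#2 stroke→R1  (J1 needs exactly one f-in)

b0 stroke→J1
b1 stroke→J1
b2 stroke→R1
b3 stroke→J1
b4 stroke→J1
b5 stroke→J1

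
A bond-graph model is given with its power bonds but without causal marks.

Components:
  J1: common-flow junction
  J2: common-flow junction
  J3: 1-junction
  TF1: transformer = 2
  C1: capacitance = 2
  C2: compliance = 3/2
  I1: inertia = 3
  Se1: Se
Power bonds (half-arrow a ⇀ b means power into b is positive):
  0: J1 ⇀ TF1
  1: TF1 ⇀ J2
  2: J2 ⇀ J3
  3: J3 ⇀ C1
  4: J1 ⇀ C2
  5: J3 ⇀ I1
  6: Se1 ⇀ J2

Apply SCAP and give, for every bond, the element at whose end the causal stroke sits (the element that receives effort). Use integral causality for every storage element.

bond 6 |J2  (source Se1 imposes e)
bond 3 |J3  (C1 integral (e out))
bond 4 |J1  (C2 outputs effort q/C2)
bond 0 |TF1  (closing 1-jn rule on J1)
bond 1 |J2  (TF1 one-in-one-out from 0)
bond 2 |J3  (closing 1-jn rule on J2)
bond 5 |I1  (only one flow-in slot at J3)

bond 0 stroke at TF1
bond 1 stroke at J2
bond 2 stroke at J3
bond 3 stroke at J3
bond 4 stroke at J1
bond 5 stroke at I1
bond 6 stroke at J2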